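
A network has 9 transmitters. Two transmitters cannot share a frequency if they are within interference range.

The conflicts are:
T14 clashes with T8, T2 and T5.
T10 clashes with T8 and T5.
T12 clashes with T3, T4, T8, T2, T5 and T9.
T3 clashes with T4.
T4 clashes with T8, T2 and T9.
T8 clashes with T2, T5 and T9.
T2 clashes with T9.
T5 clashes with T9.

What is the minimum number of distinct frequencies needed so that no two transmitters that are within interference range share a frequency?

5

T12, T4, T8, T2, T9 all conflict with each other, so at least 5 frequencies are needed.
5 frequencies suffice: T14=2, T10=2, T12=2, T3=1, T4=5, T8=1, T2=3, T5=3, T9=4. Every pair that conflicts lands in different frequencies.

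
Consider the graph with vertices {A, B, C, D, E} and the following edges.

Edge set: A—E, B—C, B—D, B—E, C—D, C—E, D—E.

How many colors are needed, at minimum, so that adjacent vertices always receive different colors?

B, C, D, E are pairwise adjacent (a clique of size 4), so at least 4 colors are needed.
4 colors suffice: color red → {E}; color blue → {A, C}; color green → {B}; color yellow → {D}. Each edge has distinct colors on its endpoints.

4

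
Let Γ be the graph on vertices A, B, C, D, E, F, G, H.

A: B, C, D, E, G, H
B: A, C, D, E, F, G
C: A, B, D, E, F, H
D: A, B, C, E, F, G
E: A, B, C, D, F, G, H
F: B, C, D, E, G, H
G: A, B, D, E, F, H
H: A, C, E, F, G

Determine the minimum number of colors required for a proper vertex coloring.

5

B, D, E, F, G are mutually adjacent (a clique of size 5), so at least 5 colors are needed.
5 colors suffice: color 1 → {E}; color 2 → {A, F}; color 3 → {D, H}; color 4 → {B}; color 5 → {C, G}. No two adjacent vertices share a color.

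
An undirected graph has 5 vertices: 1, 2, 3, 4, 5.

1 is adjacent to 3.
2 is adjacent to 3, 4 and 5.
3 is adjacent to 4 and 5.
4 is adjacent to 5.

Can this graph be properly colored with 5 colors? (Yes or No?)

The chromatic number is 4. 2, 3, 4, 5 are pairwise adjacent (a clique of size 4), so at least 4 colors are needed.
A valid assignment using 4 colors: 1=blue, 2=yellow, 3=red, 4=green, 5=blue.
Since 5 ≥ 4, a proper 5-coloring certainly exists.

Yes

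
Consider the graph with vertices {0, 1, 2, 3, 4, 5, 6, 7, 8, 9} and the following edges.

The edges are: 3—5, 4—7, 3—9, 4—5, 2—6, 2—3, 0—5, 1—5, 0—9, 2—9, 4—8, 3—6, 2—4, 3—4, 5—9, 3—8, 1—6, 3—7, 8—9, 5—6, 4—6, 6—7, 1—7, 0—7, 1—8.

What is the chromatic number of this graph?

4

3, 4, 5, 6 are mutually adjacent (a clique of size 4), so at least 4 colors are needed.
4 colors suffice: color red → {0, 1, 3}; color blue → {2, 5, 7, 8}; color green → {4, 9}; color yellow → {6}. Each edge has distinct colors on its endpoints.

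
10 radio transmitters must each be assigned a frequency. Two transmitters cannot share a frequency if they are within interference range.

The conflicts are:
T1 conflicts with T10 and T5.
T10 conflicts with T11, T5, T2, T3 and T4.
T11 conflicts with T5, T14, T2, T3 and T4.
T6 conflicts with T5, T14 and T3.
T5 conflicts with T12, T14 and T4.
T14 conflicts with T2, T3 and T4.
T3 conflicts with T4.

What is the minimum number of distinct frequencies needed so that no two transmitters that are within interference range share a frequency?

4

T11, T5, T14, T4 pairwise conflict, so at least 4 frequencies are needed.
Using 4 frequencies: T1=2, T10=3, T11=2, T6=2, T5=1, T12=2, T14=3, T2=1, T3=1, T4=4. No two conflicting transmitters share a frequency.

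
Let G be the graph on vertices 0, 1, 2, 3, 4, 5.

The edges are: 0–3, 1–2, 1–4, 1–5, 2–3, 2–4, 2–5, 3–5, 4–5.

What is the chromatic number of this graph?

4

1, 2, 4, 5 are mutually adjacent (a clique of size 4), so at least 4 colors are needed.
4 colors suffice: color red → {0, 2}; color blue → {5}; color green → {1, 3}; color yellow → {4}. Every edge joins two different colors.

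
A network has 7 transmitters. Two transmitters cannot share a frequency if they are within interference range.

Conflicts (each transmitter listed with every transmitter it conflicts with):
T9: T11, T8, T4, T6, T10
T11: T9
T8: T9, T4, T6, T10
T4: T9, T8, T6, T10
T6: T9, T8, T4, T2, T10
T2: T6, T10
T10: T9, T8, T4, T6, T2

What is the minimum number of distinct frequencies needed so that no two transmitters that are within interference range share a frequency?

T9, T8, T4, T6, T10 all conflict with each other, so at least 5 frequencies are needed.
5 frequencies suffice: frequency 1 → {T11, T10}; frequency 2 → {T6}; frequency 3 → {T9, T2}; frequency 4 → {T8}; frequency 5 → {T4}. Each listed conflict is separated.

5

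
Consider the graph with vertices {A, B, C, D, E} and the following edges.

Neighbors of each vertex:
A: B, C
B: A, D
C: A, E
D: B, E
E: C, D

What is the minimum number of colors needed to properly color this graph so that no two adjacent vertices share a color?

The cycle A-C-E-D-B-A has odd length 5, so it cannot be 2-colored; at least 3 colors are needed.
3 colors suffice: color red → {B, E}; color blue → {A, D}; color green → {C}. Every edge joins two different colors.

3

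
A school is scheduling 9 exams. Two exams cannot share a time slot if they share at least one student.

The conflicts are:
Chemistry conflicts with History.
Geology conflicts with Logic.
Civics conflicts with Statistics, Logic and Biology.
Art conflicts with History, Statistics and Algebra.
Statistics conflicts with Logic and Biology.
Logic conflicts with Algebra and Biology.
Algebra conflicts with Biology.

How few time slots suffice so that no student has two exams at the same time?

4

Civics, Statistics, Logic, Biology pairwise conflict, so at least 4 time slots are needed.
Using 4 time slots: Chemistry=1, Geology=2, Civics=4, Art=1, History=2, Statistics=3, Logic=1, Algebra=3, Biology=2. Each listed conflict is separated.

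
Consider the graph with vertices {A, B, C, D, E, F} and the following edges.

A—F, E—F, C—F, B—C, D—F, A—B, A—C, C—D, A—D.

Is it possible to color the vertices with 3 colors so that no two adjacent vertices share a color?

A, C, D, F are pairwise adjacent (a clique of size 4), so at least 4 colors are needed.
So 3 colors are not enough.

No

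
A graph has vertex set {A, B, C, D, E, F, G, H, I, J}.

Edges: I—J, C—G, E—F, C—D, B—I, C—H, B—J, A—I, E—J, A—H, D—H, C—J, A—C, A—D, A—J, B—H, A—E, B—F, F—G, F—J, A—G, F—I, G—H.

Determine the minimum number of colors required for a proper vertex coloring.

A, C, G, H form a clique, so at least 4 colors are needed.
4 colors suffice: color red → {A, F}; color blue → {H, J}; color green → {B, C, E}; color yellow → {D, G, I}. No two adjacent vertices share a color.

4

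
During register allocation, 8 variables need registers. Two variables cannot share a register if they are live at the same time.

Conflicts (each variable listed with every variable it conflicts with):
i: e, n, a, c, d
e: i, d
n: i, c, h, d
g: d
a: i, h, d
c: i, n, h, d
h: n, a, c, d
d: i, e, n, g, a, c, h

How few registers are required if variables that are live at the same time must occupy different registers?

n, c, h, d pairwise conflict, so at least 4 registers are needed.
4 registers suffice: register 1 → {d}; register 2 → {i, g, h}; register 3 → {e, n, a}; register 4 → {c}. No two conflicting variables share a register.

4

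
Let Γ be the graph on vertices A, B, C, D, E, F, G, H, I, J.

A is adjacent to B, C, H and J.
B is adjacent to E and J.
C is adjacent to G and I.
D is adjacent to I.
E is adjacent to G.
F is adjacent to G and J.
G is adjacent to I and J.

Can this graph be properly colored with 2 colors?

No

C, G, I are pairwise adjacent, so at least 3 colors are needed.
So 2 colors are not enough.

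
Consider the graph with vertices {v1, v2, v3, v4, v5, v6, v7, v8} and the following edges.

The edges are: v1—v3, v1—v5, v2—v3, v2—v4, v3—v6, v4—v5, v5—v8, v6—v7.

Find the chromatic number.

The cycle v4-v5-v1-v3-v2-v4 has odd length 5, so it cannot be 2-colored; at least 3 colors are needed.
3 colors suffice: v1=2, v2=3, v3=1, v4=2, v5=1, v6=2, v7=1, v8=2. Each edge has distinct colors on its endpoints.

3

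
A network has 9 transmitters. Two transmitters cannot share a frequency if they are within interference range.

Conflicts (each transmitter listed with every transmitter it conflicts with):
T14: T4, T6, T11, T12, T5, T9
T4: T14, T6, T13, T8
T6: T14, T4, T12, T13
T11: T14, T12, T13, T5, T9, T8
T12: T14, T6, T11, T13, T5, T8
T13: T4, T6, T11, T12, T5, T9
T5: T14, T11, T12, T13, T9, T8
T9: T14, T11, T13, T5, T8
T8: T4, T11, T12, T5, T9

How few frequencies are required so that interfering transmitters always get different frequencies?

T11, T12, T13, T5 pairwise conflict, so at least 4 frequencies are needed.
4 frequencies suffice: frequency 1 → {T14, T13, T8}; frequency 2 → {T6, T5}; frequency 3 → {T4, T11}; frequency 4 → {T12, T9}. Every pair that conflicts lands in different frequencies.

4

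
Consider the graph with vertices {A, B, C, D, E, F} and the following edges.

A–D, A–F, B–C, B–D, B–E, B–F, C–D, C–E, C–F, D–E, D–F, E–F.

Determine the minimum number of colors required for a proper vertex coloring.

B, C, D, E, F form a clique, so at least 5 colors are needed.
5 colors suffice: A=3, B=3, C=4, D=2, E=5, F=1. No two adjacent vertices share a color.

5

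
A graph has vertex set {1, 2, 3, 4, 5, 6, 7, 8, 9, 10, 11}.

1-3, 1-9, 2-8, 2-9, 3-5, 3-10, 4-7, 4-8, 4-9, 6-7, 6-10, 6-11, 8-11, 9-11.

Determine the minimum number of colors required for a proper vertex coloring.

3

The cycle 4-9-11-6-7-4 has odd length 5, so it cannot be 2-colored; at least 3 colors are needed.
3 colors suffice: color red → {3, 6, 8, 9}; color blue → {1, 2, 4, 5, 10, 11}; color green → {7}. No two adjacent vertices share a color.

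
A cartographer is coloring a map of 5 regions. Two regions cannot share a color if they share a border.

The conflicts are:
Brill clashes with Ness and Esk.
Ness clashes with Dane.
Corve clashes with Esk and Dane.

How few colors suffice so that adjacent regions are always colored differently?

The cycle Ness-Brill-Esk-Corve-Dane-Ness has odd length 5, so it cannot be 2-colored; at least 3 colors are needed.
A valid assignment using 3 colors: Brill=2, Ness=1, Corve=2, Esk=1, Dane=3. No two conflicting regions share a color.

3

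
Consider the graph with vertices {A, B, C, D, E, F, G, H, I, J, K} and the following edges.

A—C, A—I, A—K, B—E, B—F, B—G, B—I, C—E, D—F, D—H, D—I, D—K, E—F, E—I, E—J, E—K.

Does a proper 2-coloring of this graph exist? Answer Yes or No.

No

B, E, F form a triangle, so at least 3 colors are needed.
So 2 colors are not enough.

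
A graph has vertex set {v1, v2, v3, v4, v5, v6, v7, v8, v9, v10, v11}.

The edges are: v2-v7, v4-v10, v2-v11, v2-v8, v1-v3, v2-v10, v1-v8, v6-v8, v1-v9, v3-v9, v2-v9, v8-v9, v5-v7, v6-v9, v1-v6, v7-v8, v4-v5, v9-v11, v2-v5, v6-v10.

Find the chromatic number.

v1, v6, v8, v9 are pairwise adjacent (a clique of size 4), so at least 4 colors are needed.
A valid assignment using 4 colors: v1=R, v2=R, v3=G, v4=R, v5=G, v6=Y, v7=B, v8=G, v9=B, v10=B, v11=G. Each edge has distinct colors on its endpoints.

4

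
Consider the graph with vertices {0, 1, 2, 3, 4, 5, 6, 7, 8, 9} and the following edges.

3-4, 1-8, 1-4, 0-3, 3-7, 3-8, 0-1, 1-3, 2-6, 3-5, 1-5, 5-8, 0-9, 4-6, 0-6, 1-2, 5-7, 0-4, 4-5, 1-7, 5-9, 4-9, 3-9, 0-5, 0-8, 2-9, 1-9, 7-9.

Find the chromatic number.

0, 1, 3, 4, 5, 9 form a clique, so at least 6 colors are needed.
One proper 6-coloring: 0=e, 1=a, 2=b, 3=b, 4=f, 5=c, 6=a, 7=e, 8=d, 9=d. Each edge has distinct colors on its endpoints.

6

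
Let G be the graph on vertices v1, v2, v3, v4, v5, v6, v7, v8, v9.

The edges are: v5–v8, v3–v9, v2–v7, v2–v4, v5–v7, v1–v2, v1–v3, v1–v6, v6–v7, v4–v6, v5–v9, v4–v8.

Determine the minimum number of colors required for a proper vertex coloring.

3

The cycle v2-v7-v5-v8-v4-v2 has odd length 5, so it cannot be 2-colored; at least 3 colors are needed.
3 colors suffice: color 1 → {v1, v4, v5}; color 2 → {v7, v8, v9}; color 3 → {v2, v3, v6}. Every edge joins two different colors.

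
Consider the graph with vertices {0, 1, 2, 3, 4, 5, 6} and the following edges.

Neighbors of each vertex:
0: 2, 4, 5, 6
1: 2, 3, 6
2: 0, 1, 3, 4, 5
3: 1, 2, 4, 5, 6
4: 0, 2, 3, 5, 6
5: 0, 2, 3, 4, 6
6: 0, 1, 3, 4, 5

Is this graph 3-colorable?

3, 4, 5, 6 form a clique, so at least 4 colors are needed.
So 3 colors are not enough.

No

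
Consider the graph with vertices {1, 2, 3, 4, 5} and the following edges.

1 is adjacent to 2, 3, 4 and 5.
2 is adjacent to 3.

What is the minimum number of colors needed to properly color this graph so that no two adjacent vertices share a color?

1, 2, 3 are pairwise adjacent, so at least 3 colors are needed.
One proper 3-coloring: 1=a, 2=b, 3=c, 4=b, 5=b. Each edge has distinct colors on its endpoints.

3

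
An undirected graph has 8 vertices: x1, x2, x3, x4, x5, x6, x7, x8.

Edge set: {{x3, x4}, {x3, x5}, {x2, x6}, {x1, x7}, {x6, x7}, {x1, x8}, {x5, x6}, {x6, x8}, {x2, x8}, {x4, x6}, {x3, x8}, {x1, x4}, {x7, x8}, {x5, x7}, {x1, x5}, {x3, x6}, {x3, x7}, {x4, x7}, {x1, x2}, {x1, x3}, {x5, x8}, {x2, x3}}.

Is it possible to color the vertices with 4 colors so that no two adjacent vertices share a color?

No

x1, x3, x5, x7, x8 are pairwise adjacent (a clique of size 5), so at least 5 colors are needed.
So 4 colors are not enough.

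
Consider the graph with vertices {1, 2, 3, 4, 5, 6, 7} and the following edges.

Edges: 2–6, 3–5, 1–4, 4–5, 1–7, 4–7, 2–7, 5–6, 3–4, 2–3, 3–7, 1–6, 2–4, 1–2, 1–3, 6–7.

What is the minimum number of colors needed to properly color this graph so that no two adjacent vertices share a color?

5

1, 2, 3, 4, 7 form a clique, so at least 5 colors are needed.
5 colors suffice: color red → {2, 5}; color blue → {7}; color green → {4, 6}; color yellow → {1}; color purple → {3}. No two adjacent vertices share a color.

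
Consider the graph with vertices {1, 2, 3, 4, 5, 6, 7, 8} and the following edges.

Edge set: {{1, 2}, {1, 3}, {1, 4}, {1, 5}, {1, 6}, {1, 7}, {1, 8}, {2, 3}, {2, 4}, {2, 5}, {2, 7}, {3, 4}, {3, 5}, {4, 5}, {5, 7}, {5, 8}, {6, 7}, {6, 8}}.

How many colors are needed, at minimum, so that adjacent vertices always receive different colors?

5

1, 2, 3, 4, 5 are pairwise adjacent (a clique of size 5), so at least 5 colors are needed.
5 colors suffice: color red → {1}; color blue → {5, 6}; color green → {2, 8}; color yellow → {4, 7}; color purple → {3}. Each edge has distinct colors on its endpoints.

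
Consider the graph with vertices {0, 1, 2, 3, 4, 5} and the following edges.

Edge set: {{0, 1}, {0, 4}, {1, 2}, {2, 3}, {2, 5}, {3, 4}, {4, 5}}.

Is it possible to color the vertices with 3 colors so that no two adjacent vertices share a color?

The chromatic number is 3. The cycle 5-2-1-0-4-5 has odd length 5, so it cannot be 2-colored; at least 3 colors are needed.
3 colors suffice: 0=c, 1=b, 2=a, 3=b, 4=a, 5=b.
That is already a proper 3-coloring.

Yes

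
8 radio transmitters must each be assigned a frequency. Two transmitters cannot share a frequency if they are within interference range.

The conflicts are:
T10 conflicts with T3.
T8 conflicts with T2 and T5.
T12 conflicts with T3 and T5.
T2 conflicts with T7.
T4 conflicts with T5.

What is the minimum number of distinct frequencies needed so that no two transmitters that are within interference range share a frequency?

2

T10 and T3 conflict, so at least 2 frequencies are needed.
2 frequencies suffice: frequency 1 → {T2, T3, T5}; frequency 2 → {T10, T8, T12, T4, T7}. No two conflicting transmitters share a frequency.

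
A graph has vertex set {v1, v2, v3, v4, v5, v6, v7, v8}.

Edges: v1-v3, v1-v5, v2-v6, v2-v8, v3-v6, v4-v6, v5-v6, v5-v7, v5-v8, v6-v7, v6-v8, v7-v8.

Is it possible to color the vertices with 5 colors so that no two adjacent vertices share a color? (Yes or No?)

The chromatic number is 4. v5, v6, v7, v8 are pairwise adjacent (a clique of size 4), so at least 4 colors are needed.
4 colors suffice: color 1 → {v1, v6}; color 2 → {v3, v4, v8}; color 3 → {v2, v5}; color 4 → {v7}.
Since 5 ≥ 4, a proper 5-coloring certainly exists.

Yes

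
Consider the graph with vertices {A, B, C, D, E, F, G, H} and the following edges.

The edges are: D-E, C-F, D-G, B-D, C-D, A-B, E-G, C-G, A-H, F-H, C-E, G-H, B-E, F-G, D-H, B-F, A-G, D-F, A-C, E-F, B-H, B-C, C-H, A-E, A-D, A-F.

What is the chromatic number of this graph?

6

A, B, C, D, E, F are mutually adjacent (a clique of size 6), so at least 6 colors are needed.
6 colors suffice: A=1, B=6, C=3, D=2, E=5, F=4, G=6, H=5. Every edge joins two different colors.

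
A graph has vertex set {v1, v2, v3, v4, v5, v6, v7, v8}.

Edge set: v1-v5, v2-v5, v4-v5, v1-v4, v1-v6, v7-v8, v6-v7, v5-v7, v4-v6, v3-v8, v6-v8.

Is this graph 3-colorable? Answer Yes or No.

The chromatic number is 3. v1, v4, v5 are mutually adjacent, so at least 3 colors are needed.
One proper 3-coloring: v1=B, v2=B, v3=R, v4=G, v5=R, v6=R, v7=G, v8=B.
That is already a proper 3-coloring.

Yes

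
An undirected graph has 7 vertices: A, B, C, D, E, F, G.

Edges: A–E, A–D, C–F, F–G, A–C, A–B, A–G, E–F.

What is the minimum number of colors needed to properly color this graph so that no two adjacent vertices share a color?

2

A and E are adjacent, so at least 2 colors are needed.
A valid assignment using 2 colors: A=1, B=2, C=2, D=2, E=2, F=1, G=2. Every edge joins two different colors.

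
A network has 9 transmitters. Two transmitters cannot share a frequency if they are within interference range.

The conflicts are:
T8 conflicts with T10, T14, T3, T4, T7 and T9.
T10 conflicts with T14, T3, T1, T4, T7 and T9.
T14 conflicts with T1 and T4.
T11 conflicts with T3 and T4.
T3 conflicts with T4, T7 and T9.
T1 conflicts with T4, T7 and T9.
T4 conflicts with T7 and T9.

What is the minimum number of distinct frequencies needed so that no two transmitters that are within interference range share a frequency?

5

T8, T10, T3, T4, T9 are mutually in conflict, so at least 5 frequencies are needed.
5 frequencies suffice: frequency 1 → {T4}; frequency 2 → {T10, T11}; frequency 3 → {T8, T1}; frequency 4 → {T14, T3}; frequency 5 → {T7, T9}. Every pair that conflicts lands in different frequencies.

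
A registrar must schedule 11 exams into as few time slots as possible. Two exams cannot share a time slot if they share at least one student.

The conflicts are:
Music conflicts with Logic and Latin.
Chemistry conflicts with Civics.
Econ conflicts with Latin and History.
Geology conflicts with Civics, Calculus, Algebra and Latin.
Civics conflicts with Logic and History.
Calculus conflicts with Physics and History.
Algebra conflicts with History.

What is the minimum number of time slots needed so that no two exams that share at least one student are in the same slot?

3

The cycle Geology-Calculus-History-Econ-Latin-Geology has odd length 5, so it cannot be 2-colored; at least 3 time slots are needed.
Using 3 time slots: Music=1, Chemistry=1, Econ=3, Geology=1, Civics=2, Calculus=2, Algebra=2, Logic=3, Physics=1, Latin=2, History=1. No two conflicting exams share a time slot.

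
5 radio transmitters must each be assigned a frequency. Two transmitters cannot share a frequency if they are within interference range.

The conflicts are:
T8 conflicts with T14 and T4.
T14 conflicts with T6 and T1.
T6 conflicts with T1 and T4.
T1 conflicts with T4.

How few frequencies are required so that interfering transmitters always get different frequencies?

T6, T1, T4 all conflict with each other, so at least 3 frequencies are needed.
A valid assignment using 3 frequencies: T8=2, T14=1, T6=2, T1=3, T4=1. Each listed conflict is separated.

3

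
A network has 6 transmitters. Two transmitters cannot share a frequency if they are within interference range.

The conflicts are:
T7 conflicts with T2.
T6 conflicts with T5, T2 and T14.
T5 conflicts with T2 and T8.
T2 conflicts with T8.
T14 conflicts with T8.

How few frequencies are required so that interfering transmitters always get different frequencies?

3

T5, T2, T8 are mutually in conflict, so at least 3 frequencies are needed.
Using 3 frequencies: T7=2, T6=3, T5=2, T2=1, T14=1, T8=3. Every pair that conflicts lands in different frequencies.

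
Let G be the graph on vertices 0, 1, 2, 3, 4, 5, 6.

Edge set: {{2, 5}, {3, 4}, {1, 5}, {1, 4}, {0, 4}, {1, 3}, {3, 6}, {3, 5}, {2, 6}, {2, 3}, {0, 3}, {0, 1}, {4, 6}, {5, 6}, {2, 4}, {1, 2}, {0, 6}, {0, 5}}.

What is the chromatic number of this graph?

4

0, 1, 3, 4 form a clique, so at least 4 colors are needed.
4 colors suffice: 0=green, 1=yellow, 2=green, 3=red, 4=blue, 5=blue, 6=yellow. Each edge has distinct colors on its endpoints.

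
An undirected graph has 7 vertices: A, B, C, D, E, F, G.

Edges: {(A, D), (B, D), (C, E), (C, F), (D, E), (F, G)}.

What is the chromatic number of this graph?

2

D and E are adjacent, so at least 2 colors are needed.
A valid assignment using 2 colors: A=blue, B=blue, C=red, D=red, E=blue, F=blue, G=red. No two adjacent vertices share a color.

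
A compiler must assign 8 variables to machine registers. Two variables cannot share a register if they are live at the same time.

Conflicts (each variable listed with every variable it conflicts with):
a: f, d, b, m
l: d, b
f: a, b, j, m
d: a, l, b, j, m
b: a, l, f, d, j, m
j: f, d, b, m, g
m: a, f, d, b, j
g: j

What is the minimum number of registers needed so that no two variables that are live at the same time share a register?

a, d, b, m all conflict with each other, so at least 4 registers are needed.
4 registers suffice: register 1 → {b, g}; register 2 → {l, m}; register 3 → {f, d}; register 4 → {a, j}. Each listed conflict is separated.

4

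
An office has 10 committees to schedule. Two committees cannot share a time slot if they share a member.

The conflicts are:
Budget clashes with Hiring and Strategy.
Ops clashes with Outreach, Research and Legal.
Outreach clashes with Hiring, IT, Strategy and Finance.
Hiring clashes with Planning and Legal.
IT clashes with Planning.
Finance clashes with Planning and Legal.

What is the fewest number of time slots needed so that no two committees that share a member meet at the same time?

2

Outreach and Finance conflict, so at least 2 time slots are needed.
2 time slots suffice: time slot 1 → {Budget, Outreach, Planning, Research, Legal}; time slot 2 → {Ops, Hiring, IT, Strategy, Finance}. No two conflicting committees share a time slot.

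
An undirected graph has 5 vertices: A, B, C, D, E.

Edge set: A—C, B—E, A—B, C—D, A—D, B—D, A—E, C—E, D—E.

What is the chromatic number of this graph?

A, B, D, E form a clique, so at least 4 colors are needed.
4 colors suffice: color 1 → {A}; color 2 → {D}; color 3 → {E}; color 4 → {B, C}. Every edge joins two different colors.

4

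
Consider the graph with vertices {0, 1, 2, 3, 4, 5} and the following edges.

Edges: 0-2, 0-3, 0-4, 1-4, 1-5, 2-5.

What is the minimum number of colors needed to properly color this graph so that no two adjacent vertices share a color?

The cycle 5-2-0-4-1-5 has odd length 5, so it cannot be 2-colored; at least 3 colors are needed.
3 colors suffice: 0=a, 1=a, 2=b, 3=b, 4=b, 5=c. Every edge joins two different colors.

3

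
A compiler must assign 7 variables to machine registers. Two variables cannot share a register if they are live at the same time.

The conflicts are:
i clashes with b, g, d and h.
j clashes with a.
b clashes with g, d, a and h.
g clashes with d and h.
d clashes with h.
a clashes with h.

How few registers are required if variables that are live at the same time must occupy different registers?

5

i, b, g, d, h all conflict with each other, so at least 5 registers are needed.
5 registers suffice: i=3, j=1, b=2, g=5, d=4, a=3, h=1. Every pair that conflicts lands in different registers.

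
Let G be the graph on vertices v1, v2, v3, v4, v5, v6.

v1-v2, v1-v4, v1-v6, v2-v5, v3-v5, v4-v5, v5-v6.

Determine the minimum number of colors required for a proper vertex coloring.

v4 and v5 are adjacent, so at least 2 colors are needed.
2 colors suffice: color red → {v1, v5}; color blue → {v2, v3, v4, v6}. Every edge joins two different colors.

2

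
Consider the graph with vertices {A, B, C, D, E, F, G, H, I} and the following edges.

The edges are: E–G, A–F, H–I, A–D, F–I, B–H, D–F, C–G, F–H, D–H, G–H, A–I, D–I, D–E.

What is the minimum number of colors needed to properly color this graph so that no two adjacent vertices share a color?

4

D, F, H, I form a clique, so at least 4 colors are needed.
4 colors suffice: A=2, B=1, C=2, D=1, E=2, F=4, G=1, H=2, I=3. Every edge joins two different colors.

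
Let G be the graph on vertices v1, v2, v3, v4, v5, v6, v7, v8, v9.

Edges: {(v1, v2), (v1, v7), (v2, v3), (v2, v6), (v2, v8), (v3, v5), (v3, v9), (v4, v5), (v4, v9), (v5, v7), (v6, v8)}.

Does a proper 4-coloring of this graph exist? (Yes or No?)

The chromatic number is 3. v2, v6, v8 are pairwise adjacent, so at least 3 colors are needed.
3 colors suffice: v1=green, v2=red, v3=blue, v4=blue, v5=red, v6=blue, v7=blue, v8=green, v9=red.
Since 4 ≥ 3, a proper 4-coloring certainly exists.

Yes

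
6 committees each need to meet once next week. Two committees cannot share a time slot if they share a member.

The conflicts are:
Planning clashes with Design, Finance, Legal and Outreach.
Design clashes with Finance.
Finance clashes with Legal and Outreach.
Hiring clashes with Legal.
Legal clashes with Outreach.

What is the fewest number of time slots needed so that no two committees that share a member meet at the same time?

Planning, Finance, Legal, Outreach are mutually in conflict, so at least 4 time slots are needed.
A valid assignment using 4 time slots: Planning=1, Design=2, Finance=3, Hiring=1, Legal=2, Outreach=4. Each listed conflict is separated.

4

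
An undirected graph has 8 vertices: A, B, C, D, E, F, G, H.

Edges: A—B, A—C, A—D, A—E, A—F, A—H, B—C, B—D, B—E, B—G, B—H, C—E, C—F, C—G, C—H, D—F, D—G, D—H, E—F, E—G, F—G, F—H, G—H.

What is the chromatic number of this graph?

4

A, B, C, E are pairwise adjacent (a clique of size 4), so at least 4 colors are needed.
A valid assignment using 4 colors: A=red, B=blue, C=yellow, D=yellow, E=green, F=blue, G=red, H=green. No two adjacent vertices share a color.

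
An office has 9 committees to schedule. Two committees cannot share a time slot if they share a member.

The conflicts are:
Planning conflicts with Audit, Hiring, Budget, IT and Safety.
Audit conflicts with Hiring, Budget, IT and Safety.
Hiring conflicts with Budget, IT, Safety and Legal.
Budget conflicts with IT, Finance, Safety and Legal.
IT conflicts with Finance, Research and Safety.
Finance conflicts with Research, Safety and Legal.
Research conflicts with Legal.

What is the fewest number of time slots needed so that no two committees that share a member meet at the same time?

Planning, Audit, Hiring, Budget, IT, Safety are mutually in conflict, so at least 6 time slots are needed.
6 time slots suffice: time slot 1 → {Budget, Research}; time slot 2 → {IT, Legal}; time slot 3 → {Safety}; time slot 4 → {Hiring, Finance}; time slot 5 → {Audit}; time slot 6 → {Planning}. No two conflicting committees share a time slot.

6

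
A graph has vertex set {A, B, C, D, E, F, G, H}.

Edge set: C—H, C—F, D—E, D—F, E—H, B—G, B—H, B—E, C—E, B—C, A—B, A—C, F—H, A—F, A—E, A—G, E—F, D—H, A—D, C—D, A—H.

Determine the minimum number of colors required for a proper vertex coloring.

6

A, C, D, E, F, H form a clique, so at least 6 colors are needed.
6 colors suffice: A=1, B=5, C=4, D=6, E=2, F=5, G=2, H=3. Each edge has distinct colors on its endpoints.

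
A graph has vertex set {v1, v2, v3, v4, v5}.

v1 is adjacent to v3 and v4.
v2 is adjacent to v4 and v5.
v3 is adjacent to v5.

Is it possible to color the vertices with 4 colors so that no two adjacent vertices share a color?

The chromatic number is 3. The cycle v1-v4-v2-v5-v3-v1 has odd length 5, so it cannot be 2-colored; at least 3 colors are needed.
One proper 3-coloring: v1=R, v2=R, v3=B, v4=B, v5=G.
Since 4 ≥ 3, a proper 4-coloring certainly exists.

Yes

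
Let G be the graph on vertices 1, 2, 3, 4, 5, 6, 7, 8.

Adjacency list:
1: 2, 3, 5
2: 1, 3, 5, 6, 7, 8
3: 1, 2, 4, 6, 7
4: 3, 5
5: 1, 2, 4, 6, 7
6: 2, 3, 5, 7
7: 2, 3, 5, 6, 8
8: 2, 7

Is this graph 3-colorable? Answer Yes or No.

No

2, 5, 6, 7 form a clique, so at least 4 colors are needed.
So 3 colors are not enough.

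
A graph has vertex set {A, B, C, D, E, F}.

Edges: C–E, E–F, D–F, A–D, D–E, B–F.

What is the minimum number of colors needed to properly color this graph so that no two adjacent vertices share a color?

D, E, F form a triangle, so at least 3 colors are needed.
3 colors suffice: color 1 → {B, C, D}; color 2 → {A, E}; color 3 → {F}. Every edge joins two different colors.

3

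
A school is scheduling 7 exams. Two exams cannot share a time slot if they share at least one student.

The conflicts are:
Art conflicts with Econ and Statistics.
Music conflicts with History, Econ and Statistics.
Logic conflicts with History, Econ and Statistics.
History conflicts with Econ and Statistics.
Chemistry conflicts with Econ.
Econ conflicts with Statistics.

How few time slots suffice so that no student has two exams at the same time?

4

Music, History, Econ, Statistics all conflict with each other, so at least 4 time slots are needed.
4 time slots suffice: time slot 1 → {Econ}; time slot 2 → {Chemistry, Statistics}; time slot 3 → {Art, History}; time slot 4 → {Music, Logic}. Every pair that conflicts lands in different time slots.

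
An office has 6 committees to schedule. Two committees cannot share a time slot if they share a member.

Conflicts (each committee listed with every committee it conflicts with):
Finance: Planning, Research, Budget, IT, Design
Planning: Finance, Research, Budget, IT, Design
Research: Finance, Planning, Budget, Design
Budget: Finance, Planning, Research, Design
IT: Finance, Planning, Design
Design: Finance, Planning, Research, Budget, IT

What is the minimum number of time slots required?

5

Finance, Planning, Research, Budget, Design all conflict with each other, so at least 5 time slots are needed.
5 time slots suffice: time slot 1 → {Finance}; time slot 2 → {Design}; time slot 3 → {Planning}; time slot 4 → {Budget, IT}; time slot 5 → {Research}. Every pair that conflicts lands in different time slots.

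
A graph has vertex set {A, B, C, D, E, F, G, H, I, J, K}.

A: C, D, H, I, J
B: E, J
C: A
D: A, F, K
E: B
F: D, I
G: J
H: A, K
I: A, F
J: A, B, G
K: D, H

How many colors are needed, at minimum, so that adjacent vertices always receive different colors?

A and I are adjacent, so at least 2 colors are needed.
2 colors suffice: color 1 → {A, B, F, G, K}; color 2 → {C, D, E, H, I, J}. No two adjacent vertices share a color.

2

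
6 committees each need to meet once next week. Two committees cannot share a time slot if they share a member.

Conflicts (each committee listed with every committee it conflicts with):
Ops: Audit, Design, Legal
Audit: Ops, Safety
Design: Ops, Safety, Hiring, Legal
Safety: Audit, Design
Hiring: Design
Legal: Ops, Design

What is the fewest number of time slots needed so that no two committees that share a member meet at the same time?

Ops, Design, Legal pairwise conflict, so at least 3 time slots are needed.
Using 3 time slots: Ops=2, Audit=1, Design=1, Safety=2, Hiring=2, Legal=3. Every pair that conflicts lands in different time slots.

3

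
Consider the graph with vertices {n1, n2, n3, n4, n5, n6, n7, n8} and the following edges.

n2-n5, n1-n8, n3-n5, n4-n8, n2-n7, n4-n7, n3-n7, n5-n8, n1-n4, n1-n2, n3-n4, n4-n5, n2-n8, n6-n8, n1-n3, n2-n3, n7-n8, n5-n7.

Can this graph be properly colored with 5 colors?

Yes

The chromatic number is 4. n4, n5, n7, n8 form a clique, so at least 4 colors are needed.
4 colors suffice: color 1 → {n3, n8}; color 2 → {n2, n4, n6}; color 3 → {n1, n7}; color 4 → {n5}.
Since 5 ≥ 4, a proper 5-coloring certainly exists.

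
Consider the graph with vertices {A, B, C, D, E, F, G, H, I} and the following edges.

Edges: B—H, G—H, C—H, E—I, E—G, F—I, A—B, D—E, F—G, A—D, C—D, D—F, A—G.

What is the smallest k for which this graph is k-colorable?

The cycle C-D-E-G-H-C has odd length 5, so it cannot be 2-colored; at least 3 colors are needed.
3 colors suffice: color 1 → {B, D, G, I}; color 2 → {A, E, F, H}; color 3 → {C}. No two adjacent vertices share a color.

3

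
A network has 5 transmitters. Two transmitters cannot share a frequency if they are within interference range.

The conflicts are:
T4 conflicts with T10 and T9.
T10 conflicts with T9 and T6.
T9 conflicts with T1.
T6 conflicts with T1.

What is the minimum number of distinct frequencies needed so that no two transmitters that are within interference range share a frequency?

T4, T10, T9 pairwise conflict, so at least 3 frequencies are needed.
A valid assignment using 3 frequencies: T4=3, T10=2, T9=1, T6=1, T1=2. Each listed conflict is separated.

3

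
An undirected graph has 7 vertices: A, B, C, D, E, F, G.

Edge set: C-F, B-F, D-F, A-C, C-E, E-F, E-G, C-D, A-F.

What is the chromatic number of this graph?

3

C, D, F are mutually adjacent, so at least 3 colors are needed.
3 colors suffice: color red → {F, G}; color blue → {B, C}; color green → {A, D, E}. No two adjacent vertices share a color.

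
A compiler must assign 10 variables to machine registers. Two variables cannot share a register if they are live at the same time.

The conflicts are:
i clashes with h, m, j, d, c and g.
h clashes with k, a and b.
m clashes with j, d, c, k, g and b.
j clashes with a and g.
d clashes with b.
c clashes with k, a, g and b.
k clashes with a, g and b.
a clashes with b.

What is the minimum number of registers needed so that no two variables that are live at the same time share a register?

c, k, a, b pairwise conflict, so at least 4 registers are needed.
4 registers suffice: register 1 → {m, a}; register 2 → {h, j, d, c}; register 3 → {g, b}; register 4 → {i, k}. Each listed conflict is separated.

4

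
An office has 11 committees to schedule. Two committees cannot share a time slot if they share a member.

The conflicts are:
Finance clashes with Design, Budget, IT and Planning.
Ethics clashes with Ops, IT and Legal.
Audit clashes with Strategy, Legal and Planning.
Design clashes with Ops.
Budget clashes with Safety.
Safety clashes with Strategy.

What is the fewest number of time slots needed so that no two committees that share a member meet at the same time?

3

The cycle IT-Ethics-Ops-Design-Finance-IT has odd length 5, so it cannot be 2-colored; at least 3 time slots are needed.
3 time slots suffice: time slot 1 → {Finance, Ethics, Audit, Safety}; time slot 2 → {Budget, Strategy, Ops, IT, Legal, Planning}; time slot 3 → {Design}. No two conflicting committees share a time slot.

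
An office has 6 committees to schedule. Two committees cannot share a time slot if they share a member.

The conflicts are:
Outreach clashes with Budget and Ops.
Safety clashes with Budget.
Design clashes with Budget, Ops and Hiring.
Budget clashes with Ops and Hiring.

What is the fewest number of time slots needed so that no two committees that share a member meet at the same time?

3

Design, Budget, Hiring all conflict with each other, so at least 3 time slots are needed.
3 time slots suffice: time slot 1 → {Budget}; time slot 2 → {Outreach, Safety, Design}; time slot 3 → {Ops, Hiring}. No two conflicting committees share a time slot.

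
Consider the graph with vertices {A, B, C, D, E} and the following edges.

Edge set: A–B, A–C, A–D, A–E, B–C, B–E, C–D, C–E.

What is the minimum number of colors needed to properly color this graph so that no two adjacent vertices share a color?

4

A, B, C, E are mutually adjacent (a clique of size 4), so at least 4 colors are needed.
4 colors suffice: color 1 → {A}; color 2 → {C}; color 3 → {B, D}; color 4 → {E}. No two adjacent vertices share a color.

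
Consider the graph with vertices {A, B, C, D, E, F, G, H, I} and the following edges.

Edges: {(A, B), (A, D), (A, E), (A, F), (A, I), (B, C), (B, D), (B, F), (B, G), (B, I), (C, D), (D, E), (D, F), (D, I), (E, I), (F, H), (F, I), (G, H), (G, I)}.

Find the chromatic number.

A, B, D, F, I are mutually adjacent (a clique of size 5), so at least 5 colors are needed.
One proper 5-coloring: A=4, B=3, C=1, D=2, E=3, F=5, G=2, H=1, I=1. Every edge joins two different colors.

5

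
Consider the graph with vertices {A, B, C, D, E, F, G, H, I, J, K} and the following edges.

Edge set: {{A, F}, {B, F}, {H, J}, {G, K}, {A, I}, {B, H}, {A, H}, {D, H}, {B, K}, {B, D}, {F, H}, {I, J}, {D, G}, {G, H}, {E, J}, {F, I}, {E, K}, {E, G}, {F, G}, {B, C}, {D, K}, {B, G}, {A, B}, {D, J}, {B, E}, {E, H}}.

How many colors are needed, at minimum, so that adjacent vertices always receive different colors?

4

B, D, G, K form a clique, so at least 4 colors are needed.
4 colors suffice: color 1 → {B, J}; color 2 → {C, H, I, K}; color 3 → {A, G}; color 4 → {D, E, F}. No two adjacent vertices share a color.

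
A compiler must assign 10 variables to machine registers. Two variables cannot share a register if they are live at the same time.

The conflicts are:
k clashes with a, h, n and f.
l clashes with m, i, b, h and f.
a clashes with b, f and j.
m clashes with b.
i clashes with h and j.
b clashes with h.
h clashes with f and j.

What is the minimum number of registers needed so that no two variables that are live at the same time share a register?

k, a, f are mutually in conflict, so at least 3 registers are needed.
A valid assignment using 3 registers: k=2, l=2, a=1, m=1, i=3, b=3, h=1, n=1, f=3, j=2. Every pair that conflicts lands in different registers.

3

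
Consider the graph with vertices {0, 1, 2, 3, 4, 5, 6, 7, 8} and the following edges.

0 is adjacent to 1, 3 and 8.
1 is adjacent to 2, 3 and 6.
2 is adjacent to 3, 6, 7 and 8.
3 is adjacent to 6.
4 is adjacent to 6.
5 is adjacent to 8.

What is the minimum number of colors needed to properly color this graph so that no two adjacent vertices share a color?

4

1, 2, 3, 6 form a clique, so at least 4 colors are needed.
4 colors suffice: color a → {0, 2, 4, 5}; color b → {3, 7, 8}; color c → {6}; color d → {1}. No two adjacent vertices share a color.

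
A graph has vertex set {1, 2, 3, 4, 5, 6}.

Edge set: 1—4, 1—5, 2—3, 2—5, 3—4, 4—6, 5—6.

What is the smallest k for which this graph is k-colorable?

The cycle 3-4-6-5-2-3 has odd length 5, so it cannot be 2-colored; at least 3 colors are needed.
3 colors suffice: color a → {4, 5}; color b → {1, 2, 6}; color c → {3}. No two adjacent vertices share a color.

3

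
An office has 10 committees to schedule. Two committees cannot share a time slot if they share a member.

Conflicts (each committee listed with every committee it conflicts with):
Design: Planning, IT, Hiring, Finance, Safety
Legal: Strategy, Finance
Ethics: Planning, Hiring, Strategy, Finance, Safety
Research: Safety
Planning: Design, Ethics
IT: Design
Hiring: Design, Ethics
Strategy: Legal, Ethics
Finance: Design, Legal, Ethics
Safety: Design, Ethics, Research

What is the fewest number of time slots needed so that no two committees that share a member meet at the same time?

Design and Safety conflict, so at least 2 time slots are needed.
2 time slots suffice: time slot 1 → {Design, Legal, Ethics, Research}; time slot 2 → {Planning, IT, Hiring, Strategy, Finance, Safety}. Every pair that conflicts lands in different time slots.

2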